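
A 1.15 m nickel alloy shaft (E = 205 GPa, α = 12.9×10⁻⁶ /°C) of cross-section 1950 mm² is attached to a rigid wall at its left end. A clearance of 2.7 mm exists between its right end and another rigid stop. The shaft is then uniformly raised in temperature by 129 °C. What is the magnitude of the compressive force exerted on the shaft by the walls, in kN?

P ≈ 0 kN

Unrestrained expansion: δ_free = αΔT L = 12.9×10⁻⁶ × 129 × 1150 = 1.914 mm.
This is smaller than the 2.7 mm clearance, so the shaft expands freely without reaching the stop — the stress is zero.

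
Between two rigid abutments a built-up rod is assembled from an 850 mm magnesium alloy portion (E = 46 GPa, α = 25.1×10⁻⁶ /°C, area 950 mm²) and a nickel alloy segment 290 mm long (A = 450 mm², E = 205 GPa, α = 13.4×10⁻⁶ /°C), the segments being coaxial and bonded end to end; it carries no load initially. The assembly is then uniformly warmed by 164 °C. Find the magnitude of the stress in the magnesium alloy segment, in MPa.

If the supports were absent, the total length change would be Σ αᵢΔT Lᵢ = 25.1×10⁻⁶×164×850 + 13.4×10⁻⁶×164×290 = 4.136 mm.
Since the ends are fixed, an axial force P builds up, equal in every segment, with P · Σ Lᵢ/(AᵢEᵢ) = δ_free.
The series flexibility is Σ Lᵢ/(AᵢEᵢ) = 850/(950×46×10³) + 290/(450×205×10³) = 2.259×10⁻⁵ mm/N.
Hence P = δ_free / Σ(L/AE) = 4.136/2.259×10⁻⁵ = 183.1 kN (compressive).
σ_{magnesium alloy} = P / A = 183100 / 950 = 192.7 MPa.

σ ≈ 193 MPa (compressive)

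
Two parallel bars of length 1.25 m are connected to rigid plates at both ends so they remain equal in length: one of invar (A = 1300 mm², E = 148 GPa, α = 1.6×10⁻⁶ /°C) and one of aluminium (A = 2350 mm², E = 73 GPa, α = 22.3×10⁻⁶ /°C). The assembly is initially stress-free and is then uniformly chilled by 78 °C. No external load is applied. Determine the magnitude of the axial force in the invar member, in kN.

P ≈ 146 kN (compressive in the invar)

The aluminium has the larger α, so on cooling it would change length more than the invar if both were free. The rigid plates force a common final length, so the aluminium is put into tension and the invar into compression, with equal and opposite forces P (no external load).
Compatibility of the two members (thermal + elastic change equal): (α₁ − α₂)ΔT = P·[1/(A₁E₁) + 1/(A₂E₂)].
|α₁ − α₂|·ΔT = 20.7×10⁻⁶ × 78 = 0.001615.
1/(A₁E₁) + 1/(A₂E₂) = 1/(1300×148×10³) + 1/(2350×73×10³) = 1.103×10⁻⁸ N⁻¹.
P = 0.001615 / 1.103×10⁻⁸ = 146400 N = 146.4 kN.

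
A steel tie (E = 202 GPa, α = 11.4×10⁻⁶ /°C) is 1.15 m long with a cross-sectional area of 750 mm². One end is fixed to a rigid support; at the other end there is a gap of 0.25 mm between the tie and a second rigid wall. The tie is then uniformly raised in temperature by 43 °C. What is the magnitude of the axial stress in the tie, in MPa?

Unrestrained expansion: δ_free = αΔT L = 11.4×10⁻⁶ × 43 × 1150 = 0.5637 mm.
The gap closes (δ_free > 0.25 mm) and the wall then resists a further 0.5637 − 0.25 = 0.3137 mm of expansion.
Compatibility: PL/(AE) = 0.3137 mm, so σ = P/A = E × (0.3137/1150) = 55.11 MPa.

σ ≈ 55.1 MPa (compressive)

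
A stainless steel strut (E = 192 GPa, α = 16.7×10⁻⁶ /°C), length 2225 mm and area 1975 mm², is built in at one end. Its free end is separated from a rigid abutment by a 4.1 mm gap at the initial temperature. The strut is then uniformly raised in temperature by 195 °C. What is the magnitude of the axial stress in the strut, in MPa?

Unrestrained expansion: δ_free = αΔT L = 16.7×10⁻⁶ × 195 × 2225 = 7.246 mm.
This exceeds the 4.1 mm gap, so the wall pushes back. The portion of expansion that must be recovered elastically is δ_free − gap = 7.246 − 4.1 = 3.146 mm.
Compatibility: PL/(AE) = 3.146 mm, so σ = P/A = E × (3.146/2225) = 271.5 MPa.

σ ≈ 271 MPa (compressive)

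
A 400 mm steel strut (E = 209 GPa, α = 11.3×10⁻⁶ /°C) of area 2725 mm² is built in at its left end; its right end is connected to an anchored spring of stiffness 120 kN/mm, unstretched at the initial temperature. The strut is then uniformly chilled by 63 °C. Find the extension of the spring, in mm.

If the spring were absent the strut would shorten by αΔT L = 11.3×10⁻⁶ × 63 × 400 = 0.2848 mm.
Let P be the tensile force in the spring. The strut extends elastically by PL/(AE) and the spring stretches by P/k; together these equal δ_free.
P [ L/(AE) + 1/k ] = δ_free → P [ 400/(2725×209×10³) + 1/(120×10³) ] = 0.2848.
P = 0.2848 / 9.036×10⁻⁶ = 31520 N.
Spring extension = P/k = 31520/(120×10³) = 0.2626 mm.

δ ≈ 0.263 mm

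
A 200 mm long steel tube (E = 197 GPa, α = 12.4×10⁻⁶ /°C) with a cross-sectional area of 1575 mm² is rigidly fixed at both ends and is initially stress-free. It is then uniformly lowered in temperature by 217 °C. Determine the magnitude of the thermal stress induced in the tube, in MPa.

Because both ends are immovable the net strain is zero, and the suppressed thermal strain is αΔT = 12.4×10⁻⁶ × 217 = 2690.8×10⁻⁶.
Hence σ = E·αΔT = 197×10³ × 2690.8×10⁻⁶ = 530.1 MPa, tensile.

σ ≈ 530 MPa (tensile)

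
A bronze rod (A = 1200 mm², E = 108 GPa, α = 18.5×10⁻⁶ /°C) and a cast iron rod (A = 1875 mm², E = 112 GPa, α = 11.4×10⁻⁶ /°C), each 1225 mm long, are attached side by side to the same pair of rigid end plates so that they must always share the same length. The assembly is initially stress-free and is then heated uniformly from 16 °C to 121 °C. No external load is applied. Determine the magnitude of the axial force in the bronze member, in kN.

P ≈ 59.7 kN (compressive in the bronze)

Equilibrium of a rigid end plate with no external load gives equal and opposite internal forces ±P in the two members. Since α_{bronze} > α_{cast iron}, heating drives the bronze into compression and the cast iron into tension.
Compatibility of the two members (thermal + elastic change equal): (α₁ − α₂)ΔT = P·[1/(A₁E₁) + 1/(A₂E₂)].
|α₁ − α₂|·ΔT = 7.1×10⁻⁶ × 105 = 0.0007455.
1/(A₁E₁) + 1/(A₂E₂) = 1/(1200×108×10³) + 1/(1875×112×10³) = 1.248×10⁻⁸ N⁻¹.
So P = 0.0007455 / 1.248×10⁻⁸ = 59.75 kN.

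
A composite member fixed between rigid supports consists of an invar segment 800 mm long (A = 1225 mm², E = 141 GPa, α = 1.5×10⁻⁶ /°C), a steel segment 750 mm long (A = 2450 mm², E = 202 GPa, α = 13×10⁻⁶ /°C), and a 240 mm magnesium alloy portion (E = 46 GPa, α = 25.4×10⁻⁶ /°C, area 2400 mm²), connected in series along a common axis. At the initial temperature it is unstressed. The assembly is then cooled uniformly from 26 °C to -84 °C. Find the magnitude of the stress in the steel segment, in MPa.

σ ≈ 92 MPa (tensile)

Free thermal contraction of the whole bar: Σ αᵢΔT Lᵢ = 1.5×10⁻⁶×110×800 + 13×10⁻⁶×110×750 + 25.4×10⁻⁶×110×240 = 1.875 mm.
The rigid supports impose zero overall length change; the single axial force P common to all segments must satisfy P Σ Lᵢ/(AᵢEᵢ) = δ_free.
Σ Lᵢ/(AᵢEᵢ) = 800/(1225×141×10³) + 750/(2450×202×10³) + 240/(2400×46×10³) = 8.321×10⁻⁶ mm/N.
So P = 1.875 / 8.321×10⁻⁶ = 225.3 kN, tensile.
σ_{steel} = P / A = 225300 / 2450 = 91.98 MPa.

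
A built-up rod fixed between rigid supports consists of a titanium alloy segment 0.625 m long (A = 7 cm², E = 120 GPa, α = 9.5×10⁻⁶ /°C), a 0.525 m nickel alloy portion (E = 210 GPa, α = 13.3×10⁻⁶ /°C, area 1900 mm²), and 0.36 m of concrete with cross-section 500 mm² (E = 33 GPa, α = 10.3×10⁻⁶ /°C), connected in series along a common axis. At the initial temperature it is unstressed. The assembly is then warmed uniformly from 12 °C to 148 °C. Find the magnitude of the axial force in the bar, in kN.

P ≈ 74 kN (compressive)

With the walls removed the bar would change length by δ_free = Σ αᵢΔT Lᵢ = 9.5×10⁻⁶×136×625 + 13.3×10⁻⁶×136×525 + 10.3×10⁻⁶×136×360 = 2.261 mm.
The walls prevent any net length change, so an axial force P (same in every segment) develops. Compatibility: P · Σ Lᵢ/(AᵢEᵢ) = δ_free.
The series flexibility is Σ Lᵢ/(AᵢEᵢ) = 625/(700×120×10³) + 525/(1900×210×10³) + 360/(500×33×10³) = 3.057×10⁻⁵ mm/N.
P = 2.261 / 3.057×10⁻⁵ = 73960 N = 73.96 kN, compressive.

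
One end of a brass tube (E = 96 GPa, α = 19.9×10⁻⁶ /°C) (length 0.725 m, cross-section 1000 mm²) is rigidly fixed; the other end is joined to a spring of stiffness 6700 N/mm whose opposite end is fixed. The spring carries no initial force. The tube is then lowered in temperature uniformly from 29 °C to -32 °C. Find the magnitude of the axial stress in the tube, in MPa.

σ ≈ 5.61 MPa (tensile)

If the spring were absent the tube would shorten by αΔT L = 19.9×10⁻⁶ × 61 × 725 = 0.8801 mm.
Let P be the tensile force in the spring. The tube extends elastically by PL/(AE) and the spring stretches by P/k; together these equal δ_free.
P [ L/(AE) + 1/k ] = δ_free → P [ 725/(1000×96×10³) + 1/(6700) ] = 0.8801.
P = 0.8801 / 0.0001568 = 5613 N.
σ = P/A = 5613/1000 = 5.613 MPa.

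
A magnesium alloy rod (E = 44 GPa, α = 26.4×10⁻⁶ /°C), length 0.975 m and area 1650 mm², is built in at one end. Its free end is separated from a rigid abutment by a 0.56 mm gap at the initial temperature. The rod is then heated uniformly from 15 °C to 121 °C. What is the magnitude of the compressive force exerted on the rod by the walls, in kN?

P ≈ 161 kN

If the wall were absent the rod would grow by αΔT L = 26.4×10⁻⁶ × 106 × 975 = 2.728 mm.
This exceeds the 0.56 mm gap, so the wall pushes back. The portion of expansion that must be recovered elastically is δ_free − gap = 2.728 − 0.56 = 2.168 mm.
So σ = E(δ_free − g)/L = 44×10³ × 2.168/975 = 97.86 MPa.
P = σA = 97.86 × 1650 = 161.5 kN.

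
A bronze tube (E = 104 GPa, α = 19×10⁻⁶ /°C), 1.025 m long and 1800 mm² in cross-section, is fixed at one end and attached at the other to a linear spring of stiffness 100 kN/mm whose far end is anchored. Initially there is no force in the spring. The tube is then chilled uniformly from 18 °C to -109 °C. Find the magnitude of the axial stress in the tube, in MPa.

The unrestrained thermal change is αΔT L = 19×10⁻⁶ × 127 × 1025 = 2.473 mm.
With a force P in the spring, the elastic change of the tube is PL/(AE) and that of the spring is P/k; compatibility requires their sum to equal δ_free.
So P = δ_free / [L/(AE) + 1/k] = 2.473 / [ 1025/(1800×104×10³) + 1/(100×10³) ].
P = 2.473 / 1.548×10⁻⁵ = 159800 N.
σ = P/A = 159800/1800 = 88.79 MPa.

σ ≈ 88.8 MPa (tensile)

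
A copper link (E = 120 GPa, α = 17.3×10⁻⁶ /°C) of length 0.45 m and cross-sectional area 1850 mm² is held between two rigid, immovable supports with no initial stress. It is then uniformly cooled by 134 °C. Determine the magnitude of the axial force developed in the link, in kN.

With zero net strain, σ = E·αΔT = 120 GPa × 17.3×10⁻⁶ × 134 = 278.2 MPa.
Axial force P = σA = 278.2 × 1850 = 514600 N = 514.6 kN, tensile.

P ≈ 515 kN (tensile)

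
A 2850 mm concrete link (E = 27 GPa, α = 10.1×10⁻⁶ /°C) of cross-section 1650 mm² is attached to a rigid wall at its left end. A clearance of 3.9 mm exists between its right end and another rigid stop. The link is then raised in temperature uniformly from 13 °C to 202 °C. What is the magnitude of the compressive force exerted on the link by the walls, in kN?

Unrestrained expansion: δ_free = αΔT L = 10.1×10⁻⁶ × 189 × 2850 = 5.44 mm.
The gap closes (δ_free > 3.9 mm) and the wall then resists a further 5.44 − 3.9 = 1.54 mm of expansion.
That suppressed elongation corresponds to σ = E·Δ/L = 27×10³ × 1.54/2850 = 14.59 MPa.
Force on the wall = σA = 14.59 × 1650 mm² = 24.08 kN.

P ≈ 24.1 kN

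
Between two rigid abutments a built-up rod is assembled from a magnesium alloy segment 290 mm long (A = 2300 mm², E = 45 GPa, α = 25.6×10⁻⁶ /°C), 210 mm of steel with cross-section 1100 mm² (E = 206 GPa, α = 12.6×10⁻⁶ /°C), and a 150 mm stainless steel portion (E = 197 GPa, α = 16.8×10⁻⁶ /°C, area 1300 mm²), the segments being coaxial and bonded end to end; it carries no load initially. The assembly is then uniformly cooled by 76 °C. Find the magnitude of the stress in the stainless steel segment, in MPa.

With the walls removed the bar would change length by δ_free = Σ αᵢΔT Lᵢ = 25.6×10⁻⁶×76×290 + 12.6×10⁻⁶×76×210 + 16.8×10⁻⁶×76×150 = 0.9568 mm.
Since the ends are fixed, an axial force P builds up, equal in every segment, with P · Σ Lᵢ/(AᵢEᵢ) = δ_free.
The series flexibility is Σ Lᵢ/(AᵢEᵢ) = 290/(2300×45×10³) + 210/(1100×206×10³) + 150/(1300×197×10³) = 4.314×10⁻⁶ mm/N.
P = 0.9568 / 4.314×10⁻⁶ = 221800 N = 221.8 kN, tensile.
σ_{stainless steel} = P / A = 221800 / 1300 = 170.6 MPa.

σ ≈ 171 MPa (tensile)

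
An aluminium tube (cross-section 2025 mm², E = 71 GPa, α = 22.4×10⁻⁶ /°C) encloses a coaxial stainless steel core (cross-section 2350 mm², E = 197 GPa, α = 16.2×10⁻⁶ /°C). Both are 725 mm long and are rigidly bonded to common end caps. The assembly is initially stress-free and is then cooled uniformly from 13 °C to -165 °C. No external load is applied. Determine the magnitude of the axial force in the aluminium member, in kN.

P ≈ 121 kN (tensile in the aluminium)

Equilibrium of a rigid end plate with no external load gives equal and opposite internal forces ±P in the two members. Since α_{aluminium} > α_{stainless steel}, cooling drives the aluminium into tension and the stainless steel into compression.
Equating the net (thermal + elastic) strains gives |α₁ − α₂|·ΔT = P·[1/(A₁E₁) + 1/(A₂E₂)].
|α₁ − α₂|·ΔT = 6.2×10⁻⁶ × 178 = 0.001104.
1/(A₁E₁) + 1/(A₂E₂) = 1/(2025×71×10³) + 1/(2350×197×10³) = 9.115×10⁻⁹ N⁻¹.
So P = 0.001104 / 9.115×10⁻⁹ = 121.1 kN.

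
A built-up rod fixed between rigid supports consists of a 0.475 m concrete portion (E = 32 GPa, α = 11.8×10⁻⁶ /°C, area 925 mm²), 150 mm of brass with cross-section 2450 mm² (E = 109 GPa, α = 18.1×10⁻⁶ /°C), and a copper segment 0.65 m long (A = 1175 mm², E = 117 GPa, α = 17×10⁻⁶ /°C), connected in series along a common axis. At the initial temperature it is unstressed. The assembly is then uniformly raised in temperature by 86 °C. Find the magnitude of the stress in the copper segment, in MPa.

σ ≈ 66.4 MPa (compressive)

Free thermal expansion of the whole bar: Σ αᵢΔT Lᵢ = 11.8×10⁻⁶×86×475 + 18.1×10⁻⁶×86×150 + 17×10⁻⁶×86×650 = 1.666 mm.
Since the ends are fixed, an axial force P builds up, equal in every segment, with P · Σ Lᵢ/(AᵢEᵢ) = δ_free.
Σ Lᵢ/(AᵢEᵢ) = 475/(925×32×10³) + 150/(2450×109×10³) + 650/(1175×117×10³) = 2.134×10⁻⁵ mm/N.
So P = 1.666 / 2.134×10⁻⁵ = 78.07 kN, compressive.
σ_{copper} = P / A = 78070 / 1175 = 66.44 MPa.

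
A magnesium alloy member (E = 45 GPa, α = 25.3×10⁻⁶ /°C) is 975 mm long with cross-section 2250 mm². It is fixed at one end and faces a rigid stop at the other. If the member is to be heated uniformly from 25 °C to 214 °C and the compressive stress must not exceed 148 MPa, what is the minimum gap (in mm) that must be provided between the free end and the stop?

With no wall the member would lengthen by αΔT L = 25.3×10⁻⁶ × 189 × 975 = 4.662 mm.
A stress of 148 MPa corresponds to the wall pushing the member back by σL/E = 148×975/(45×10³) = 3.207 mm.
So the gap has to take up the difference, g_min = δ_free − σL/E = 4.662 − 3.207 = 1.455 mm.

g ≈ 1.46 mm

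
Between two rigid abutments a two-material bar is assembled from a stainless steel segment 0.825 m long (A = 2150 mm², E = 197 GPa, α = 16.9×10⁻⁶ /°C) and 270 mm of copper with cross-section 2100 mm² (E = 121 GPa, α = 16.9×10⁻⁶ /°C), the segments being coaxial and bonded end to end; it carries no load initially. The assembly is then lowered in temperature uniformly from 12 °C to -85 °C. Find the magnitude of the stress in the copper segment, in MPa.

With the walls removed the bar would change length by δ_free = Σ αᵢΔT Lᵢ = 16.9×10⁻⁶×97×825 + 16.9×10⁻⁶×97×270 = 1.795 mm.
The walls prevent any net length change, so an axial force P (same in every segment) develops. Compatibility: P · Σ Lᵢ/(AᵢEᵢ) = δ_free.
The series flexibility is Σ Lᵢ/(AᵢEᵢ) = 825/(2150×197×10³) + 270/(2100×121×10³) = 3.01×10⁻⁶ mm/N.
Hence P = δ_free / Σ(L/AE) = 1.795/3.01×10⁻⁶ = 596.3 kN (tensile).
σ_{copper} = P / A = 596300 / 2100 = 283.9 MPa.

σ ≈ 284 MPa (tensile)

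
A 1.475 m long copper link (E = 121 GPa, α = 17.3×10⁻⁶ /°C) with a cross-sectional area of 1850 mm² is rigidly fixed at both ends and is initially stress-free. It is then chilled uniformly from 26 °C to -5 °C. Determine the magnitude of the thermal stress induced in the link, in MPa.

With length fixed, the mechanical strain must cancel the thermal strain αΔT = 17.3×10⁻⁶ × 31 = 536.3×10⁻⁶.
The stress required to suppress this strain is σ = Eε = 121×10³ × 536.3×10⁻⁶ = 64.89 MPa, tensile since the link is trying to contract.

σ ≈ 64.9 MPa (tensile)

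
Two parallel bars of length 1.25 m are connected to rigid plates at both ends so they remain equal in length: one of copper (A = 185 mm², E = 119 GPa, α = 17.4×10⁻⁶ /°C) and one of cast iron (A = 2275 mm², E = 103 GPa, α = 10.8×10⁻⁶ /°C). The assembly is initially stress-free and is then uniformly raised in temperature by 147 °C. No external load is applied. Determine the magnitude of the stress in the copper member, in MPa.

σ ≈ 106 MPa (compressive)

Equilibrium of a rigid end plate with no external load gives equal and opposite internal forces ±P in the two members. Since α_{copper} > α_{cast iron}, heating drives the copper into compression and the cast iron into tension.
Equating the net (thermal + elastic) strains gives |α₁ − α₂|·ΔT = P·[1/(A₁E₁) + 1/(A₂E₂)].
|α₁ − α₂|·ΔT = 6.6×10⁻⁶ × 147 = 0.0009702.
1/(A₁E₁) + 1/(A₂E₂) = 1/(185×119×10³) + 1/(2275×103×10³) = 4.969×10⁻⁸ N⁻¹.
So P = 0.0009702 / 4.969×10⁻⁸ = 19.52 kN.
σ_{copper} = P/A₁ = 19520/185 = 105.5 MPa, compressive.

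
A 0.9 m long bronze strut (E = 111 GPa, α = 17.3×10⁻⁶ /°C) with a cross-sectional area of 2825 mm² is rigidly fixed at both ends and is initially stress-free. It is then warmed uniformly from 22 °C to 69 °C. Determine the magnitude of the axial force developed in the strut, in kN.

P ≈ 255 kN (compressive)

The ends cannot move, so σ = EαΔT = 111×10³ × 17.3×10⁻⁶ × 47 = 90.25 MPa.
Axial force P = σA = 90.25 × 2825 = 255000 N = 255 kN, compressive.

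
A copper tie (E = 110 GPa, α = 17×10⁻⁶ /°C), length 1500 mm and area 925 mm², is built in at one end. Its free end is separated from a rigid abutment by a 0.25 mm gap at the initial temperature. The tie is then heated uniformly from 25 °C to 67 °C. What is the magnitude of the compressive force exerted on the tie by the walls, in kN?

Free thermal elongation = αΔT L = 17×10⁻⁶ × 42 × 1500 = 1.071 mm.
The gap closes (δ_free > 0.25 mm) and the wall then resists a further 1.071 − 0.25 = 0.821 mm of expansion.
So σ = E(δ_free − g)/L = 110×10³ × 0.821/1500 = 60.21 MPa.
Force on the wall = σA = 60.21 × 925 mm² = 55.69 kN.

P ≈ 55.7 kN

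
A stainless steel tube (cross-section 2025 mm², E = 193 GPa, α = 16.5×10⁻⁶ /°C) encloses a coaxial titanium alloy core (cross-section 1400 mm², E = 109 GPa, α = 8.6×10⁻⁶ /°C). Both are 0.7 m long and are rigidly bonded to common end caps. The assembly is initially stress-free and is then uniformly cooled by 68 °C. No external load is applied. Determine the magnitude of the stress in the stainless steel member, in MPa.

The stainless steel has the larger α, so on cooling it would change length more than the titanium alloy if both were free. The rigid plates force a common final length, so the stainless steel is put into tension and the titanium alloy into compression, with equal and opposite forces P (no external load).
Equating the net (thermal + elastic) strains gives |α₁ − α₂|·ΔT = P·[1/(A₁E₁) + 1/(A₂E₂)].
|α₁ − α₂|·ΔT = 7.9×10⁻⁶ × 68 = 0.0005372.
1/(A₁E₁) + 1/(A₂E₂) = 1/(2025×193×10³) + 1/(1400×109×10³) = 9.112×10⁻⁹ N⁻¹.
So P = 0.0005372 / 9.112×10⁻⁹ = 58.96 kN.
σ_{stainless steel} = P/A₁ = 58960/2025 = 29.11 MPa, tensile.

σ ≈ 29.1 MPa (tensile)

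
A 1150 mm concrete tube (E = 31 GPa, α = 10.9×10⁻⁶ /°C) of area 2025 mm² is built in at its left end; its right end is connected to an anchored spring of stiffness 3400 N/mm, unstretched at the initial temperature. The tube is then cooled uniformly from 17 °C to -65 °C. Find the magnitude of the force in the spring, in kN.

If the spring were absent the tube would shorten by αΔT L = 10.9×10⁻⁶ × 82 × 1150 = 1.028 mm.
With a force P in the spring, the elastic change of the tube is PL/(AE) and that of the spring is P/k; compatibility requires their sum to equal δ_free.
So P = δ_free / [L/(AE) + 1/k] = 1.028 / [ 1150/(2025×31×10³) + 1/(3400) ].
P = 1.028 / 0.0003124 = 3290 N.

P ≈ 3.29 kN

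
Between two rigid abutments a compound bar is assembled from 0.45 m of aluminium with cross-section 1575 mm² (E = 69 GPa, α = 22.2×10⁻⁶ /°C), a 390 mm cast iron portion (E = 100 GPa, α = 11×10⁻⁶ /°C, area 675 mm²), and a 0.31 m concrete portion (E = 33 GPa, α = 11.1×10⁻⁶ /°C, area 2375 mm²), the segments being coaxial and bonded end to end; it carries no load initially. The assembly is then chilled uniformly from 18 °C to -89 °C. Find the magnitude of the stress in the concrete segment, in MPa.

σ ≈ 57.5 MPa (tensile)

Free thermal contraction of the whole bar: Σ αᵢΔT Lᵢ = 22.2×10⁻⁶×107×450 + 11×10⁻⁶×107×390 + 11.1×10⁻⁶×107×310 = 1.896 mm.
The walls prevent any net length change, so an axial force P (same in every segment) develops. Compatibility: P · Σ Lᵢ/(AᵢEᵢ) = δ_free.
Σ Lᵢ/(AᵢEᵢ) = 450/(1575×69×10³) + 390/(675×100×10³) + 310/(2375×33×10³) = 1.387×10⁻⁵ mm/N.
Hence P = δ_free / Σ(L/AE) = 1.896/1.387×10⁻⁵ = 136.7 kN (tensile).
σ_{concrete} = P / A = 136700 / 2375 = 57.55 MPa.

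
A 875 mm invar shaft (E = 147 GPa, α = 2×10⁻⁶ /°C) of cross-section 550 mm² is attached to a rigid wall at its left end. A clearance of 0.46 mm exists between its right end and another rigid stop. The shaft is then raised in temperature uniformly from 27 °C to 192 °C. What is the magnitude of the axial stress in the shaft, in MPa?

Free thermal elongation = αΔT L = 2×10⁻⁶ × 165 × 875 = 0.2888 mm.
Since δ_free = 0.289 mm is less than the 0.46 mm gap, the shaft never touches the wall. No axial force develops.

σ ≈ 0 MPa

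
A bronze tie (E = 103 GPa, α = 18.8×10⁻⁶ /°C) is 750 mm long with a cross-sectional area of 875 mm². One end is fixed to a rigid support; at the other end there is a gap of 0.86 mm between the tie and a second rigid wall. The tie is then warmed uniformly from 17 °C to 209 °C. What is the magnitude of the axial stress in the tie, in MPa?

If the wall were absent the tie would grow by αΔT L = 18.8×10⁻⁶ × 192 × 750 = 2.707 mm.
This exceeds the 0.86 mm gap, so the wall pushes back. The portion of expansion that must be recovered elastically is δ_free − gap = 2.707 − 0.86 = 1.847 mm.
So σ = E(δ_free − g)/L = 103×10³ × 1.847/750 = 253.7 MPa.

σ ≈ 254 MPa (compressive)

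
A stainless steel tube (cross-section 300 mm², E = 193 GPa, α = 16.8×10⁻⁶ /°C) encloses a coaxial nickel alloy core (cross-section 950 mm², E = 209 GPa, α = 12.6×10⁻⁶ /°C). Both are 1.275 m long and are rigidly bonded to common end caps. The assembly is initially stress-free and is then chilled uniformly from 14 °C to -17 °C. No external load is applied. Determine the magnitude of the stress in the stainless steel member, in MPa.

σ ≈ 19.5 MPa (tensile)

The stainless steel has the larger α, so on cooling it would change length more than the nickel alloy if both were free. The rigid plates force a common final length, so the stainless steel is put into tension and the nickel alloy into compression, with equal and opposite forces P (no external load).
Setting the final lengths equal and cancelling L: (α₁ − α₂)ΔT = P/(A₁E₁) + P/(A₂E₂).
|α₁ − α₂|·ΔT = 4.2×10⁻⁶ × 31 = 0.0001302.
1/(A₁E₁) + 1/(A₂E₂) = 1/(300×193×10³) + 1/(950×209×10³) = 2.231×10⁻⁸ N⁻¹.
P = 0.0001302 / 2.231×10⁻⁸ = 5837 N = 5.837 kN.
σ_{stainless steel} = P/A₁ = 5837/300 = 19.46 MPa, tensile.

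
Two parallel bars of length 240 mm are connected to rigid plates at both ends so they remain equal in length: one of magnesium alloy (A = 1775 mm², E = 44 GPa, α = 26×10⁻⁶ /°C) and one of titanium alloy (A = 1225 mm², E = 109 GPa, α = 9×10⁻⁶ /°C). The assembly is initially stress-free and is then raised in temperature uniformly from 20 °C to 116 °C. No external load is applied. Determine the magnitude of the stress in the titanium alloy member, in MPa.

σ ≈ 65.6 MPa (tensile)

Equilibrium of a rigid end plate with no external load gives equal and opposite internal forces ±P in the two members. Since α_{magnesium alloy} > α_{titanium alloy}, heating drives the magnesium alloy into compression and the titanium alloy into tension.
Setting the final lengths equal and cancelling L: (α₁ − α₂)ΔT = P/(A₁E₁) + P/(A₂E₂).
|α₁ − α₂|·ΔT = 17×10⁻⁶ × 96 = 0.001632.
1/(A₁E₁) + 1/(A₂E₂) = 1/(1775×44×10³) + 1/(1225×109×10³) = 2.029×10⁻⁸ N⁻¹.
So P = 0.001632 / 2.029×10⁻⁸ = 80.42 kN.
σ_{titanium alloy} = P/A₂ = 80420/1225 = 65.65 MPa, tensile.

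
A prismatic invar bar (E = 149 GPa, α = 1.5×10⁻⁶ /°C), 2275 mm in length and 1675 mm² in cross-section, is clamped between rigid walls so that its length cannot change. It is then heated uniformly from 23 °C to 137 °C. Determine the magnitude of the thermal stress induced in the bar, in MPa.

The supports are rigid, so the total axial strain is zero. The restrained thermal strain is ε = αΔT = 1.5×10⁻⁶ × 114 = 171×10⁻⁶.
The stress required to suppress this strain is σ = Eε = 149×10³ × 171×10⁻⁶ = 25.48 MPa, compressive since the bar is trying to expand.

σ ≈ 25.5 MPa (compressive)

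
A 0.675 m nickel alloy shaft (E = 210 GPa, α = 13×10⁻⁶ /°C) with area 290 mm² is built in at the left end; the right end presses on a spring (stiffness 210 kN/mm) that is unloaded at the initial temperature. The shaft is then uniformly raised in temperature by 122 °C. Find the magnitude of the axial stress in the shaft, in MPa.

The unrestrained thermal change is αΔT L = 13×10⁻⁶ × 122 × 675 = 1.071 mm.
With a force P in the spring, the elastic change of the shaft is PL/(AE) and that of the spring is P/k; compatibility requires their sum to equal δ_free.
So P = δ_free / [L/(AE) + 1/k] = 1.071 / [ 675/(290×210×10³) + 1/(210×10³) ].
P = 1.071 / 1.585×10⁻⁵ = 67560 N.
σ = P/A = 67560/290 = 233 MPa.

σ ≈ 233 MPa (compressive)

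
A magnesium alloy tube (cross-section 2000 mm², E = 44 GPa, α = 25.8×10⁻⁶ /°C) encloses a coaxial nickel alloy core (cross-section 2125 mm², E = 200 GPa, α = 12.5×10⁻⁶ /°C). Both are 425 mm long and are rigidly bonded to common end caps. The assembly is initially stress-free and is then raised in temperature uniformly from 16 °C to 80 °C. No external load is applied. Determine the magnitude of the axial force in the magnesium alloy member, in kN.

P ≈ 62.1 kN (compressive in the magnesium alloy)

The magnesium alloy has the larger α, so on heating it would change length more than the nickel alloy if both were free. The rigid plates force a common final length, so the magnesium alloy is put into compression and the nickel alloy into tension, with equal and opposite forces P (no external load).
Equating the net (thermal + elastic) strains gives |α₁ − α₂|·ΔT = P·[1/(A₁E₁) + 1/(A₂E₂)].
|α₁ − α₂|·ΔT = 13.3×10⁻⁶ × 64 = 0.0008512.
1/(A₁E₁) + 1/(A₂E₂) = 1/(2000×44×10³) + 1/(2125×200×10³) = 1.372×10⁻⁸ N⁻¹.
P = 0.0008512 / 1.372×10⁻⁸ = 62060 N = 62.06 kN.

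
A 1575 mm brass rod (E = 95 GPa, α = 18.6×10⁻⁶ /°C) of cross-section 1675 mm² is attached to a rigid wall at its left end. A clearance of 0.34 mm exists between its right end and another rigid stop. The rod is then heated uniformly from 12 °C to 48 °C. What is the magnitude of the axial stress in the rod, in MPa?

σ ≈ 43.1 MPa (compressive)

If the wall were absent the rod would grow by αΔT L = 18.6×10⁻⁶ × 36 × 1575 = 1.055 mm.
After closing the 0.34 mm clearance, 1.055 − 0.34 = 0.7146 mm of expansion remains to be suppressed by the wall.
So σ = E(δ_free − g)/L = 95×10³ × 0.7146/1575 = 43.1 MPa.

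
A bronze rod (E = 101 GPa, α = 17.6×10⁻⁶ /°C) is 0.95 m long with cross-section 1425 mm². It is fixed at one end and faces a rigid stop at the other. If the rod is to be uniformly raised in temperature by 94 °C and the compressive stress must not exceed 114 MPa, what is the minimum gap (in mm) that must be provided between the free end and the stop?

Free expansion if unrestrained: δ_free = αΔT L = 17.6×10⁻⁶ × 94 × 950 = 1.572 mm.
A stress of 114 MPa corresponds to the wall pushing the rod back by σL/E = 114×950/(101×10³) = 1.072 mm.
So the gap has to take up the difference, g_min = δ_free − σL/E = 1.572 − 1.072 = 0.4994 mm.

g ≈ 0.499 mm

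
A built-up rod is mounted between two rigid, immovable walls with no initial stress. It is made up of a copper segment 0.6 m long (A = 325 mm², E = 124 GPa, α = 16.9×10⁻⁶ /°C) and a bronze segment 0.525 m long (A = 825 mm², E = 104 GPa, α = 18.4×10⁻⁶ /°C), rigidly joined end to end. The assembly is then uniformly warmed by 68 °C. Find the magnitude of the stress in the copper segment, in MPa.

If the supports were absent, the total length change would be Σ αᵢΔT Lᵢ = 16.9×10⁻⁶×68×600 + 18.4×10⁻⁶×68×525 = 1.346 mm.
Since the ends are fixed, an axial force P builds up, equal in every segment, with P · Σ Lᵢ/(AᵢEᵢ) = δ_free.
The series flexibility is Σ Lᵢ/(AᵢEᵢ) = 600/(325×124×10³) + 525/(825×104×10³) = 2.101×10⁻⁵ mm/N.
P = 1.346 / 2.101×10⁻⁵ = 64090 N = 64.09 kN, compressive.
σ_{copper} = P / A = 64090 / 325 = 197.2 MPa.

σ ≈ 197 MPa (compressive)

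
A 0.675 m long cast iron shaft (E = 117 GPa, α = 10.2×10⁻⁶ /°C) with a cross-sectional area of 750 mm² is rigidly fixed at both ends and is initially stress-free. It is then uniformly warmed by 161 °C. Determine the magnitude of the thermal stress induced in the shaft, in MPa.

Because both ends are immovable the net strain is zero, and the suppressed thermal strain is αΔT = 10.2×10⁻⁶ × 161 = 1642.2×10⁻⁶.
Hence σ = E·αΔT = 117×10³ × 1642.2×10⁻⁶ = 192.1 MPa, compressive.

σ ≈ 192 MPa (compressive)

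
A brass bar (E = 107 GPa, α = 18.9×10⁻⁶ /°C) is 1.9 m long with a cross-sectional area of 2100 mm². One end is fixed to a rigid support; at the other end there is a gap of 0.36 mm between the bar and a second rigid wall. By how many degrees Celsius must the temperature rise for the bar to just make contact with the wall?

The gap closes when αΔT L = 0.36 mm, since the bar is still unstressed at that instant.
So ΔT = g/(αL) = 0.36/(18.9×10⁻⁶ × 1900) = 10.03 °C.

ΔT ≈ 10 °C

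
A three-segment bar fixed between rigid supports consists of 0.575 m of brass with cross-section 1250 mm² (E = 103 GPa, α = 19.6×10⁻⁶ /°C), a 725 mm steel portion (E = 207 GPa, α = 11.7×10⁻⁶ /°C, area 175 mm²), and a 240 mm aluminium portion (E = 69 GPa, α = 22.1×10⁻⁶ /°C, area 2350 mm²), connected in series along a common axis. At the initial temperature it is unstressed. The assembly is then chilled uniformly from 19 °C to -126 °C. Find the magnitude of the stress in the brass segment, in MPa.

σ ≈ 112 MPa (tensile)

Free thermal contraction of the whole bar: Σ αᵢΔT Lᵢ = 19.6×10⁻⁶×145×575 + 11.7×10⁻⁶×145×725 + 22.1×10⁻⁶×145×240 = 3.633 mm.
Since the ends are fixed, an axial force P builds up, equal in every segment, with P · Σ Lᵢ/(AᵢEᵢ) = δ_free.
Σ Lᵢ/(AᵢEᵢ) = 575/(1250×103×10³) + 725/(175×207×10³) + 240/(2350×69×10³) = 2.596×10⁻⁵ mm/N.
So P = 3.633 / 2.596×10⁻⁵ = 140 kN, tensile.
σ_{brass} = P / A = 140000 / 1250 = 112 MPa.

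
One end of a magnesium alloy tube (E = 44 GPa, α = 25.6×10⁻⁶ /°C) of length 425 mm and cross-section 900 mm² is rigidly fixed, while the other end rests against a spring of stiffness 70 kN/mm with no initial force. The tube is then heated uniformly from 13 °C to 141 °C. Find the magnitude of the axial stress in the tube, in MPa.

The unrestrained thermal change is αΔT L = 25.6×10⁻⁶ × 128 × 425 = 1.393 mm.
With a force P in the spring, the elastic change of the tube is PL/(AE) and that of the spring is P/k; compatibility requires their sum to equal δ_free.
P [ L/(AE) + 1/k ] = δ_free → P [ 425/(900×44×10³) + 1/(70×10³) ] = 1.393.
P = 1.393 / 2.502×10⁻⁵ = 55670 N.
σ = P/A = 55670/900 = 61.85 MPa.

σ ≈ 61.9 MPa (compressive)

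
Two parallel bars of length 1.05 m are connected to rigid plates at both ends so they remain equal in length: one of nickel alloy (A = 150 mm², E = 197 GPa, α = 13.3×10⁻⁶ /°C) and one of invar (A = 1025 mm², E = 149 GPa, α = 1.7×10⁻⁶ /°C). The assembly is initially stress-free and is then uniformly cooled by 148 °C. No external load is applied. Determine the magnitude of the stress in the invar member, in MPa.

Both members must finish at the same length. With the larger α, the nickel alloy tends to over-contract; the plates restrain it, putting the nickel alloy in tension and the invar in compression. With no external load the two internal forces are equal and opposite, magnitude P.
Equating the net (thermal + elastic) strains gives |α₁ − α₂|·ΔT = P·[1/(A₁E₁) + 1/(A₂E₂)].
|α₁ − α₂|·ΔT = 11.6×10⁻⁶ × 148 = 0.001717.
1/(A₁E₁) + 1/(A₂E₂) = 1/(150×197×10³) + 1/(1025×149×10³) = 4.039×10⁻⁸ N⁻¹.
So P = 0.001717 / 4.039×10⁻⁸ = 42.51 kN.
σ_{invar} = P/A₂ = 42510/1025 = 41.47 MPa, compressive.

σ ≈ 41.5 MPa (compressive)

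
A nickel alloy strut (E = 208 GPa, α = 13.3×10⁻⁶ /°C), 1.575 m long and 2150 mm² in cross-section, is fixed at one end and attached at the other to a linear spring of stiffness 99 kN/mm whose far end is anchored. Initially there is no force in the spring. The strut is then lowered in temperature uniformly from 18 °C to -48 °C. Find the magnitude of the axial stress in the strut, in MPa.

The unrestrained thermal change is αΔT L = 13.3×10⁻⁶ × 66 × 1575 = 1.383 mm.
With a force P in the spring, the elastic change of the strut is PL/(AE) and that of the spring is P/k; compatibility requires their sum to equal δ_free.
P [ L/(AE) + 1/k ] = δ_free → P [ 1575/(2150×208×10³) + 1/(99×10³) ] = 1.383.
P = 1.383 / 1.362×10⁻⁵ = 101500 N.
σ = P/A = 101500/2150 = 47.2 MPa.

σ ≈ 47.2 MPa (tensile)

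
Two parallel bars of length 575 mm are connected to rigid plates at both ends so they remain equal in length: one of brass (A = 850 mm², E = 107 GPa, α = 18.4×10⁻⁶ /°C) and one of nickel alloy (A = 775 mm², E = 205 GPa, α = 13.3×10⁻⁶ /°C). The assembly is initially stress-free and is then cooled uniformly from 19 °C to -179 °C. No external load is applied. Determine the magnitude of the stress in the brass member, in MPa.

The brass has the larger α, so on cooling it would change length more than the nickel alloy if both were free. The rigid plates force a common final length, so the brass is put into tension and the nickel alloy into compression, with equal and opposite forces P (no external load).
Compatibility of the two members (thermal + elastic change equal): (α₁ − α₂)ΔT = P·[1/(A₁E₁) + 1/(A₂E₂)].
|α₁ − α₂|·ΔT = 5.1×10⁻⁶ × 198 = 0.00101.
1/(A₁E₁) + 1/(A₂E₂) = 1/(850×107×10³) + 1/(775×205×10³) = 1.729×10⁻⁸ N⁻¹.
P = 0.00101 / 1.729×10⁻⁸ = 58410 N = 58.41 kN.
σ_{brass} = P/A₁ = 58410/850 = 68.71 MPa, tensile.

σ ≈ 68.7 MPa (tensile)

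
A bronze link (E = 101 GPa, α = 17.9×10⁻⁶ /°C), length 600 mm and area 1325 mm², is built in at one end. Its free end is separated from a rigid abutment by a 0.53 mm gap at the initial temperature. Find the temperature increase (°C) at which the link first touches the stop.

The gap closes when αΔT L = 0.53 mm, since the link is still unstressed at that instant.
So ΔT = g/(αL) = 0.53/(17.9×10⁻⁶ × 600) = 49.35 °C.

ΔT ≈ 49.3 °C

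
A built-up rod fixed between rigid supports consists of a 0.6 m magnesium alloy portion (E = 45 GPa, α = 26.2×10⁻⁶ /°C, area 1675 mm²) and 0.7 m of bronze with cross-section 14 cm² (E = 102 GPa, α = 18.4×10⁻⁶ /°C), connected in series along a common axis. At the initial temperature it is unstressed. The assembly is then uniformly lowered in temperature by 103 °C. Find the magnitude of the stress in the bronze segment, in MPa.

σ ≈ 164 MPa (tensile)

If the supports were absent, the total length change would be Σ αᵢΔT Lᵢ = 26.2×10⁻⁶×103×600 + 18.4×10⁻⁶×103×700 = 2.946 mm.
Since the ends are fixed, an axial force P builds up, equal in every segment, with P · Σ Lᵢ/(AᵢEᵢ) = δ_free.
The series flexibility is Σ Lᵢ/(AᵢEᵢ) = 600/(1675×45×10³) + 700/(1400×102×10³) = 1.286×10⁻⁵ mm/N.
So P = 2.946 / 1.286×10⁻⁵ = 229 kN, tensile.
σ_{bronze} = P / A = 229000 / 1400 = 163.6 MPa.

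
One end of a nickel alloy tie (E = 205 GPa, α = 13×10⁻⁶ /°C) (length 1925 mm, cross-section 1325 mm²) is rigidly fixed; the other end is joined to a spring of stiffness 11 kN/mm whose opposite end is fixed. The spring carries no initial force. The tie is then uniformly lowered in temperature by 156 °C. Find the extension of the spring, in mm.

δ ≈ 3.62 mm

If the spring were absent the tie would shorten by αΔT L = 13×10⁻⁶ × 156 × 1925 = 3.904 mm.
With a force P in the spring, the elastic change of the tie is PL/(AE) and that of the spring is P/k; compatibility requires their sum to equal δ_free.
So P = δ_free / [L/(AE) + 1/k] = 3.904 / [ 1925/(1325×205×10³) + 1/(11×10³) ].
P = 3.904 / 9.8×10⁻⁵ = 39840 N.
Spring extension = P/k = 39840/(11×10³) = 3.622 mm.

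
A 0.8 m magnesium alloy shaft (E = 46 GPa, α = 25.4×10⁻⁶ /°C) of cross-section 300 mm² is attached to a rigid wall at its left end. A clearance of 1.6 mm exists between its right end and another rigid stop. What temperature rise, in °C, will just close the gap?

ΔT ≈ 78.7 °C

The gap closes when αΔT L = 1.6 mm, since the shaft is still unstressed at that instant.
ΔT = 1.6 / (25.4×10⁻⁶ × 800) = 78.74 °C.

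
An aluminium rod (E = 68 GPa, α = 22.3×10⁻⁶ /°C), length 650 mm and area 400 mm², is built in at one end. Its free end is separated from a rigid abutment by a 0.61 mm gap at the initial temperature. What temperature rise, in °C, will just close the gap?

ΔT ≈ 42.1 °C

The gap closes when αΔT L = 0.61 mm, since the rod is still unstressed at that instant.
ΔT = 0.61 / (22.3×10⁻⁶ × 650) = 42.08 °C.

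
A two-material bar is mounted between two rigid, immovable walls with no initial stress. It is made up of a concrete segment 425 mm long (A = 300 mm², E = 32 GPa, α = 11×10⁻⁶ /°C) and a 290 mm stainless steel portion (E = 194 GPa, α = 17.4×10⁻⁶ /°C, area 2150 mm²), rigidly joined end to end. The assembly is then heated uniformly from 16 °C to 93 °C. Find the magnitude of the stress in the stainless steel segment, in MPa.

If the supports were absent, the total length change would be Σ αᵢΔT Lᵢ = 11×10⁻⁶×77×425 + 17.4×10⁻⁶×77×290 = 0.7485 mm.
Since the ends are fixed, an axial force P builds up, equal in every segment, with P · Σ Lᵢ/(AᵢEᵢ) = δ_free.
The series flexibility is Σ Lᵢ/(AᵢEᵢ) = 425/(300×32×10³) + 290/(2150×194×10³) = 4.497×10⁻⁵ mm/N.
So P = 0.7485 / 4.497×10⁻⁵ = 16.65 kN, compressive.
σ_{stainless steel} = P / A = 16650 / 2150 = 7.742 MPa.

σ ≈ 7.74 MPa (compressive)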